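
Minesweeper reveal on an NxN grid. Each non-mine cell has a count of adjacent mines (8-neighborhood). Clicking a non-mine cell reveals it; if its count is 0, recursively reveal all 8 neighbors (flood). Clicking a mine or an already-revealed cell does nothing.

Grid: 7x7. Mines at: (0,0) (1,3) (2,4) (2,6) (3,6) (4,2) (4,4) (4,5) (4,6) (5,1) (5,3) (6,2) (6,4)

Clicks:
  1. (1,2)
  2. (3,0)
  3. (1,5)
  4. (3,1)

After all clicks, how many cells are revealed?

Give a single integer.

Answer: 12

Derivation:
Click 1 (1,2) count=1: revealed 1 new [(1,2)] -> total=1
Click 2 (3,0) count=0: revealed 10 new [(1,0) (1,1) (2,0) (2,1) (2,2) (3,0) (3,1) (3,2) (4,0) (4,1)] -> total=11
Click 3 (1,5) count=2: revealed 1 new [(1,5)] -> total=12
Click 4 (3,1) count=1: revealed 0 new [(none)] -> total=12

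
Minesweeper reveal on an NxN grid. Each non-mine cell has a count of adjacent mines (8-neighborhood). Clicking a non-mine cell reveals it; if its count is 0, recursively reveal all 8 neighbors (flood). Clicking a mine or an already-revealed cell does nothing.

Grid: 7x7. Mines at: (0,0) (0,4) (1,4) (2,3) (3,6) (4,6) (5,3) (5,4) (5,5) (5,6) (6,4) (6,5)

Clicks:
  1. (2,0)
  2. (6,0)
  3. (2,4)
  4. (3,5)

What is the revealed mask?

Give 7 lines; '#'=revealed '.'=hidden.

Answer: .......
###....
###.#..
###..#.
###....
###....
###....

Derivation:
Click 1 (2,0) count=0: revealed 18 new [(1,0) (1,1) (1,2) (2,0) (2,1) (2,2) (3,0) (3,1) (3,2) (4,0) (4,1) (4,2) (5,0) (5,1) (5,2) (6,0) (6,1) (6,2)] -> total=18
Click 2 (6,0) count=0: revealed 0 new [(none)] -> total=18
Click 3 (2,4) count=2: revealed 1 new [(2,4)] -> total=19
Click 4 (3,5) count=2: revealed 1 new [(3,5)] -> total=20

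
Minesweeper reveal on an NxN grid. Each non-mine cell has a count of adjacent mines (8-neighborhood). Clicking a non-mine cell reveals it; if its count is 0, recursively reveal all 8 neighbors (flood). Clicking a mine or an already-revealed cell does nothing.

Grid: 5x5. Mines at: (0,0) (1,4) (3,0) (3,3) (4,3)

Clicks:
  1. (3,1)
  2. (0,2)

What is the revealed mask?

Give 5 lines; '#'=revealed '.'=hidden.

Answer: .###.
.###.
.###.
.#...
.....

Derivation:
Click 1 (3,1) count=1: revealed 1 new [(3,1)] -> total=1
Click 2 (0,2) count=0: revealed 9 new [(0,1) (0,2) (0,3) (1,1) (1,2) (1,3) (2,1) (2,2) (2,3)] -> total=10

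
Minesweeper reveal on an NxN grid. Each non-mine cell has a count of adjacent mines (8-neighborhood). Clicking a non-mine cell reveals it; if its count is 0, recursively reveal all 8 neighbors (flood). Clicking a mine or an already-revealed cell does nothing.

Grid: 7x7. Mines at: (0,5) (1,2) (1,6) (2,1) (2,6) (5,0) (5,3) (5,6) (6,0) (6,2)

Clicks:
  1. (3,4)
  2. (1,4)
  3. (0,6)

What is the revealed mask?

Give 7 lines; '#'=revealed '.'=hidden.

Answer: ......#
...###.
..####.
..####.
..####.
.......
.......

Derivation:
Click 1 (3,4) count=0: revealed 15 new [(1,3) (1,4) (1,5) (2,2) (2,3) (2,4) (2,5) (3,2) (3,3) (3,4) (3,5) (4,2) (4,3) (4,4) (4,5)] -> total=15
Click 2 (1,4) count=1: revealed 0 new [(none)] -> total=15
Click 3 (0,6) count=2: revealed 1 new [(0,6)] -> total=16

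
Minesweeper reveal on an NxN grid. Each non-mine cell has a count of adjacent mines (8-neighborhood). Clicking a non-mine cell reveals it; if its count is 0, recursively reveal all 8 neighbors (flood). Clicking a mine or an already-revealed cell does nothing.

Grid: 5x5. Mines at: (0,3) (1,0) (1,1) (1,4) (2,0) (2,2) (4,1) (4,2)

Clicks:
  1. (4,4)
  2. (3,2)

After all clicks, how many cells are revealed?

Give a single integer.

Answer: 7

Derivation:
Click 1 (4,4) count=0: revealed 6 new [(2,3) (2,4) (3,3) (3,4) (4,3) (4,4)] -> total=6
Click 2 (3,2) count=3: revealed 1 new [(3,2)] -> total=7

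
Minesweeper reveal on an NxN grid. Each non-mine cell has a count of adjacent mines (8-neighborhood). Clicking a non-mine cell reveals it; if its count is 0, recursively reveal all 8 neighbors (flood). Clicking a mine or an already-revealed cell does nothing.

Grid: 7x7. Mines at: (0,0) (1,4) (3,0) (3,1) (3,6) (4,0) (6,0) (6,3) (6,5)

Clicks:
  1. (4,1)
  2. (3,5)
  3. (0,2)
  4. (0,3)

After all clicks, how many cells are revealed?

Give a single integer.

Click 1 (4,1) count=3: revealed 1 new [(4,1)] -> total=1
Click 2 (3,5) count=1: revealed 1 new [(3,5)] -> total=2
Click 3 (0,2) count=0: revealed 9 new [(0,1) (0,2) (0,3) (1,1) (1,2) (1,3) (2,1) (2,2) (2,3)] -> total=11
Click 4 (0,3) count=1: revealed 0 new [(none)] -> total=11

Answer: 11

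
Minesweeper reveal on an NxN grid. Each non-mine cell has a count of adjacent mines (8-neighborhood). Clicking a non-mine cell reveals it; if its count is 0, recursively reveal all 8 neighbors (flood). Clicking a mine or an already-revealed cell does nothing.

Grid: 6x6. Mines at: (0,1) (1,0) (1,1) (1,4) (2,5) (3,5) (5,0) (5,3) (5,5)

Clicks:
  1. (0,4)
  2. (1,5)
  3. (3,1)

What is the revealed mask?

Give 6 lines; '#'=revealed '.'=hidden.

Answer: ....#.
.....#
#####.
#####.
#####.
......

Derivation:
Click 1 (0,4) count=1: revealed 1 new [(0,4)] -> total=1
Click 2 (1,5) count=2: revealed 1 new [(1,5)] -> total=2
Click 3 (3,1) count=0: revealed 15 new [(2,0) (2,1) (2,2) (2,3) (2,4) (3,0) (3,1) (3,2) (3,3) (3,4) (4,0) (4,1) (4,2) (4,3) (4,4)] -> total=17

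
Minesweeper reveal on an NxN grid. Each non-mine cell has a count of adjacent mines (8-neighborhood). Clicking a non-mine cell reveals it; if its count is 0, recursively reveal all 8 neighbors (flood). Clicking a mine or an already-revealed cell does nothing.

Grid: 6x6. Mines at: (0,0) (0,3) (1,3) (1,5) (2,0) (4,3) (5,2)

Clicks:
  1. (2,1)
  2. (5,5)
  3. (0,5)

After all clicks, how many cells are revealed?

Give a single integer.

Click 1 (2,1) count=1: revealed 1 new [(2,1)] -> total=1
Click 2 (5,5) count=0: revealed 8 new [(2,4) (2,5) (3,4) (3,5) (4,4) (4,5) (5,4) (5,5)] -> total=9
Click 3 (0,5) count=1: revealed 1 new [(0,5)] -> total=10

Answer: 10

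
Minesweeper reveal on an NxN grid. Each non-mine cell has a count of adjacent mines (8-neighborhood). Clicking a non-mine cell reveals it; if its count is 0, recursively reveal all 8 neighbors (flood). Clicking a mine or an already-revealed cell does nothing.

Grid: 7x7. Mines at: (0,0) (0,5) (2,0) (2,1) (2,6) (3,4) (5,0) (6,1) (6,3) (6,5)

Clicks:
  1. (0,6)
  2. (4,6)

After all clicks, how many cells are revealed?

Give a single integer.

Answer: 7

Derivation:
Click 1 (0,6) count=1: revealed 1 new [(0,6)] -> total=1
Click 2 (4,6) count=0: revealed 6 new [(3,5) (3,6) (4,5) (4,6) (5,5) (5,6)] -> total=7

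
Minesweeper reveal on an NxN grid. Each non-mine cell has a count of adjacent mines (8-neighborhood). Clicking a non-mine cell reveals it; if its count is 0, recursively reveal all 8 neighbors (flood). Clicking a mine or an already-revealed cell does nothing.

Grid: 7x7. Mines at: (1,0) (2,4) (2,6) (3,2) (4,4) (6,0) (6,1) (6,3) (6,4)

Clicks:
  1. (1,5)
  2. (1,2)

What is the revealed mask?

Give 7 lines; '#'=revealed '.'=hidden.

Answer: .######
.######
.###...
.......
.......
.......
.......

Derivation:
Click 1 (1,5) count=2: revealed 1 new [(1,5)] -> total=1
Click 2 (1,2) count=0: revealed 14 new [(0,1) (0,2) (0,3) (0,4) (0,5) (0,6) (1,1) (1,2) (1,3) (1,4) (1,6) (2,1) (2,2) (2,3)] -> total=15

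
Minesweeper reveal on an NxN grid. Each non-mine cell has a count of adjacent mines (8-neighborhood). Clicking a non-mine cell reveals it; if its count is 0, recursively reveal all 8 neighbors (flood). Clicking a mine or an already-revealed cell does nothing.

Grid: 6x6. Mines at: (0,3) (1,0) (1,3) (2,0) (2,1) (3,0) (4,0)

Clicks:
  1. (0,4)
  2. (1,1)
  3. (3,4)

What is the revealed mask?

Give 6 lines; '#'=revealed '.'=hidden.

Answer: ....##
.#..##
..####
.#####
.#####
.#####

Derivation:
Click 1 (0,4) count=2: revealed 1 new [(0,4)] -> total=1
Click 2 (1,1) count=3: revealed 1 new [(1,1)] -> total=2
Click 3 (3,4) count=0: revealed 22 new [(0,5) (1,4) (1,5) (2,2) (2,3) (2,4) (2,5) (3,1) (3,2) (3,3) (3,4) (3,5) (4,1) (4,2) (4,3) (4,4) (4,5) (5,1) (5,2) (5,3) (5,4) (5,5)] -> total=24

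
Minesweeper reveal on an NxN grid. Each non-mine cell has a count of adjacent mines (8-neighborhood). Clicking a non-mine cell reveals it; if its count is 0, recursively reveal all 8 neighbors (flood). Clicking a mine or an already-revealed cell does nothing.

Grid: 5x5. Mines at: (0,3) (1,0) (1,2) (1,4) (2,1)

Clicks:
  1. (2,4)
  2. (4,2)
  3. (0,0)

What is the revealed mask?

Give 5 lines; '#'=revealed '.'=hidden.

Answer: #....
.....
..###
#####
#####

Derivation:
Click 1 (2,4) count=1: revealed 1 new [(2,4)] -> total=1
Click 2 (4,2) count=0: revealed 12 new [(2,2) (2,3) (3,0) (3,1) (3,2) (3,3) (3,4) (4,0) (4,1) (4,2) (4,3) (4,4)] -> total=13
Click 3 (0,0) count=1: revealed 1 new [(0,0)] -> total=14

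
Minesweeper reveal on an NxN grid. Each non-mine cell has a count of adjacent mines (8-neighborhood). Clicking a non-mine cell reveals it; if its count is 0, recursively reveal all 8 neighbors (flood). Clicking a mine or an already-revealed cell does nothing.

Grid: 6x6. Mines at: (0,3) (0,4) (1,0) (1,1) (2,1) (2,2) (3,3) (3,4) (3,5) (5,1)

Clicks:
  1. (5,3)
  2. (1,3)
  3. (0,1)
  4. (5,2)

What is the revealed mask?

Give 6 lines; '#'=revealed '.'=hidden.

Answer: .#....
...#..
......
......
..####
..####

Derivation:
Click 1 (5,3) count=0: revealed 8 new [(4,2) (4,3) (4,4) (4,5) (5,2) (5,3) (5,4) (5,5)] -> total=8
Click 2 (1,3) count=3: revealed 1 new [(1,3)] -> total=9
Click 3 (0,1) count=2: revealed 1 new [(0,1)] -> total=10
Click 4 (5,2) count=1: revealed 0 new [(none)] -> total=10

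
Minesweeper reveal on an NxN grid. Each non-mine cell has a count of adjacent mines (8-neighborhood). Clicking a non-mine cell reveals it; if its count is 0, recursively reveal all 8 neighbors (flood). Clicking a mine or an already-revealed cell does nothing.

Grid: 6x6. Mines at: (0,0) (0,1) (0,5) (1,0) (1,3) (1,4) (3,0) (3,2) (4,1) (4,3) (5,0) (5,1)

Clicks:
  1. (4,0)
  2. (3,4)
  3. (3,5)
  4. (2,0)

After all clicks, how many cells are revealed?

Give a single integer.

Click 1 (4,0) count=4: revealed 1 new [(4,0)] -> total=1
Click 2 (3,4) count=1: revealed 1 new [(3,4)] -> total=2
Click 3 (3,5) count=0: revealed 7 new [(2,4) (2,5) (3,5) (4,4) (4,5) (5,4) (5,5)] -> total=9
Click 4 (2,0) count=2: revealed 1 new [(2,0)] -> total=10

Answer: 10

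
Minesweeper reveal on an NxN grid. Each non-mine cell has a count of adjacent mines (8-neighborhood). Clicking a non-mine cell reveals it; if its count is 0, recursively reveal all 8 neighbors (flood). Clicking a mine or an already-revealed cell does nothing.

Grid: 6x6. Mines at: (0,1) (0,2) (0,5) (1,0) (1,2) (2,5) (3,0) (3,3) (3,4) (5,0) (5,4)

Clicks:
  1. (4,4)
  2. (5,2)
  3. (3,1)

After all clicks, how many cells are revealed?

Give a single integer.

Answer: 8

Derivation:
Click 1 (4,4) count=3: revealed 1 new [(4,4)] -> total=1
Click 2 (5,2) count=0: revealed 6 new [(4,1) (4,2) (4,3) (5,1) (5,2) (5,3)] -> total=7
Click 3 (3,1) count=1: revealed 1 new [(3,1)] -> total=8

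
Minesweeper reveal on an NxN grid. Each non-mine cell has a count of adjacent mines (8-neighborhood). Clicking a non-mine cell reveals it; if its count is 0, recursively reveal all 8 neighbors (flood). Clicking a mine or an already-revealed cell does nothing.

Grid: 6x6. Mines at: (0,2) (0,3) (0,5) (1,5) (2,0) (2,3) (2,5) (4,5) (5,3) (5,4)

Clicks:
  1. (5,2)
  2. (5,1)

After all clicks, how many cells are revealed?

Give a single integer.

Click 1 (5,2) count=1: revealed 1 new [(5,2)] -> total=1
Click 2 (5,1) count=0: revealed 8 new [(3,0) (3,1) (3,2) (4,0) (4,1) (4,2) (5,0) (5,1)] -> total=9

Answer: 9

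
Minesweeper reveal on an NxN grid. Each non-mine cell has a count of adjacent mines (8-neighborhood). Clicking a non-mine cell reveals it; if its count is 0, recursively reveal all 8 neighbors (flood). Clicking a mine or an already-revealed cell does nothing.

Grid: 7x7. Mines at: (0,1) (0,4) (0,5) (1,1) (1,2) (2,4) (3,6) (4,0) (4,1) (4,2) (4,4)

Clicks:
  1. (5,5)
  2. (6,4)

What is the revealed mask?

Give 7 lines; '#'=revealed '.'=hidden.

Answer: .......
.......
.......
.......
.....##
#######
#######

Derivation:
Click 1 (5,5) count=1: revealed 1 new [(5,5)] -> total=1
Click 2 (6,4) count=0: revealed 15 new [(4,5) (4,6) (5,0) (5,1) (5,2) (5,3) (5,4) (5,6) (6,0) (6,1) (6,2) (6,3) (6,4) (6,5) (6,6)] -> total=16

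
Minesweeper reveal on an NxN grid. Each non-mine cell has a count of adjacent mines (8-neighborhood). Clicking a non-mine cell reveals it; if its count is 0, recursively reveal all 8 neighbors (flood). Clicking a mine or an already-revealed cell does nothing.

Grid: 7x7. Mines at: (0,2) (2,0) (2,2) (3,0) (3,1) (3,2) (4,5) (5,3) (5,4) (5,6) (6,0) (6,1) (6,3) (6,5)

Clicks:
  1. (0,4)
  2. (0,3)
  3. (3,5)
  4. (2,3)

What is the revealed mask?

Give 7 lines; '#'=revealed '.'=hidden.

Answer: ...####
...####
...####
...####
.......
.......
.......

Derivation:
Click 1 (0,4) count=0: revealed 16 new [(0,3) (0,4) (0,5) (0,6) (1,3) (1,4) (1,5) (1,6) (2,3) (2,4) (2,5) (2,6) (3,3) (3,4) (3,5) (3,6)] -> total=16
Click 2 (0,3) count=1: revealed 0 new [(none)] -> total=16
Click 3 (3,5) count=1: revealed 0 new [(none)] -> total=16
Click 4 (2,3) count=2: revealed 0 new [(none)] -> total=16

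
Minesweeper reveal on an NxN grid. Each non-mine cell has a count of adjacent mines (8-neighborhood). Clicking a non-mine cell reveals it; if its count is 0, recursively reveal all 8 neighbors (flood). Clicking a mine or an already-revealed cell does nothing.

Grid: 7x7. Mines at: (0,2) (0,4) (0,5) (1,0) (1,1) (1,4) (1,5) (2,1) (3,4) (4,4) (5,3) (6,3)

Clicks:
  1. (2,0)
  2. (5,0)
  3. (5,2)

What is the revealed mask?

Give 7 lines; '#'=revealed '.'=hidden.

Click 1 (2,0) count=3: revealed 1 new [(2,0)] -> total=1
Click 2 (5,0) count=0: revealed 12 new [(3,0) (3,1) (3,2) (4,0) (4,1) (4,2) (5,0) (5,1) (5,2) (6,0) (6,1) (6,2)] -> total=13
Click 3 (5,2) count=2: revealed 0 new [(none)] -> total=13

Answer: .......
.......
#......
###....
###....
###....
###....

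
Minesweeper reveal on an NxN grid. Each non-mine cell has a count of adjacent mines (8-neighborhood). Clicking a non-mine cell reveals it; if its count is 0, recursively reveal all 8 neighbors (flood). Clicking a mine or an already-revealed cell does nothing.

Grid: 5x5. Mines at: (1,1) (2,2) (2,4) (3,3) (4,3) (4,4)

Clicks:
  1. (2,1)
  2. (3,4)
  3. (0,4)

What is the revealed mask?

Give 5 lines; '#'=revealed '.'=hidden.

Click 1 (2,1) count=2: revealed 1 new [(2,1)] -> total=1
Click 2 (3,4) count=4: revealed 1 new [(3,4)] -> total=2
Click 3 (0,4) count=0: revealed 6 new [(0,2) (0,3) (0,4) (1,2) (1,3) (1,4)] -> total=8

Answer: ..###
..###
.#...
....#
.....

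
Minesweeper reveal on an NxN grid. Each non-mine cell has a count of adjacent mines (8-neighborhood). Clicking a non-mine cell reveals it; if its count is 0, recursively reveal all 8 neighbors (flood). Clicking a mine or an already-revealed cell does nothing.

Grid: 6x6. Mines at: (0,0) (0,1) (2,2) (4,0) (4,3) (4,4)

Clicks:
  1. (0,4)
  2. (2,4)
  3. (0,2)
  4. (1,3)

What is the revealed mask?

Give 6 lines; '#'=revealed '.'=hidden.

Click 1 (0,4) count=0: revealed 14 new [(0,2) (0,3) (0,4) (0,5) (1,2) (1,3) (1,4) (1,5) (2,3) (2,4) (2,5) (3,3) (3,4) (3,5)] -> total=14
Click 2 (2,4) count=0: revealed 0 new [(none)] -> total=14
Click 3 (0,2) count=1: revealed 0 new [(none)] -> total=14
Click 4 (1,3) count=1: revealed 0 new [(none)] -> total=14

Answer: ..####
..####
...###
...###
......
......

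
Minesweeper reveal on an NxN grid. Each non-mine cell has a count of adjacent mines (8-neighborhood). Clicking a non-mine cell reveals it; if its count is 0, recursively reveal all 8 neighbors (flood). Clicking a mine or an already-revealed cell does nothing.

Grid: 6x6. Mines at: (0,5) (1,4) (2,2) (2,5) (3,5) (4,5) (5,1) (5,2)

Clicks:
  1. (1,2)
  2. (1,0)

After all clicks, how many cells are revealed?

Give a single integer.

Answer: 14

Derivation:
Click 1 (1,2) count=1: revealed 1 new [(1,2)] -> total=1
Click 2 (1,0) count=0: revealed 13 new [(0,0) (0,1) (0,2) (0,3) (1,0) (1,1) (1,3) (2,0) (2,1) (3,0) (3,1) (4,0) (4,1)] -> total=14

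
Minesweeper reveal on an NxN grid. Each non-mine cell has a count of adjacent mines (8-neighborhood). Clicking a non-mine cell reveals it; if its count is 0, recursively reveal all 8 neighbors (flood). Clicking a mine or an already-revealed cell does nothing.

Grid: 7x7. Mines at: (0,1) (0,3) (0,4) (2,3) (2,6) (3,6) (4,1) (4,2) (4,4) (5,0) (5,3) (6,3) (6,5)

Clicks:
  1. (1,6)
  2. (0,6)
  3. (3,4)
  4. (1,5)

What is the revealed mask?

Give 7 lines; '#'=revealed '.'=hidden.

Answer: .....##
.....##
.......
....#..
.......
.......
.......

Derivation:
Click 1 (1,6) count=1: revealed 1 new [(1,6)] -> total=1
Click 2 (0,6) count=0: revealed 3 new [(0,5) (0,6) (1,5)] -> total=4
Click 3 (3,4) count=2: revealed 1 new [(3,4)] -> total=5
Click 4 (1,5) count=2: revealed 0 new [(none)] -> total=5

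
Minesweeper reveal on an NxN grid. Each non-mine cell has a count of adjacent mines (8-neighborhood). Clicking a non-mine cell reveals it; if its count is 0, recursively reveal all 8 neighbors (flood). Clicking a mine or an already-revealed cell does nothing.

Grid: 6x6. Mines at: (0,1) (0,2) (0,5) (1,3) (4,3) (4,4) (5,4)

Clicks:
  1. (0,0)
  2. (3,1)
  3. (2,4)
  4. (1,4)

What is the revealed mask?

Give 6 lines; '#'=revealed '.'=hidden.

Answer: #.....
###.#.
###.#.
###...
###...
###...

Derivation:
Click 1 (0,0) count=1: revealed 1 new [(0,0)] -> total=1
Click 2 (3,1) count=0: revealed 15 new [(1,0) (1,1) (1,2) (2,0) (2,1) (2,2) (3,0) (3,1) (3,2) (4,0) (4,1) (4,2) (5,0) (5,1) (5,2)] -> total=16
Click 3 (2,4) count=1: revealed 1 new [(2,4)] -> total=17
Click 4 (1,4) count=2: revealed 1 new [(1,4)] -> total=18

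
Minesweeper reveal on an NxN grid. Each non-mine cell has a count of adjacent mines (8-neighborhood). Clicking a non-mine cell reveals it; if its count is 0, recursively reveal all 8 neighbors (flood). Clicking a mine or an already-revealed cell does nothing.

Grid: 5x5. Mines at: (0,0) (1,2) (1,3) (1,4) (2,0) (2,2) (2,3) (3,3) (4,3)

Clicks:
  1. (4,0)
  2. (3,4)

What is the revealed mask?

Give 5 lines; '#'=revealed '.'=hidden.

Click 1 (4,0) count=0: revealed 6 new [(3,0) (3,1) (3,2) (4,0) (4,1) (4,2)] -> total=6
Click 2 (3,4) count=3: revealed 1 new [(3,4)] -> total=7

Answer: .....
.....
.....
###.#
###..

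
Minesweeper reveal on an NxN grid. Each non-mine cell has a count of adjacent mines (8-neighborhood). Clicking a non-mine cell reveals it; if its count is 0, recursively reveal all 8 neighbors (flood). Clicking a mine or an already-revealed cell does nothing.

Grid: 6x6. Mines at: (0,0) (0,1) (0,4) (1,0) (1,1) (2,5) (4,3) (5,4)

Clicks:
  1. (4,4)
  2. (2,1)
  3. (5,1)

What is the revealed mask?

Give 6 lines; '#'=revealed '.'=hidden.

Answer: ......
......
###...
###...
###.#.
###...

Derivation:
Click 1 (4,4) count=2: revealed 1 new [(4,4)] -> total=1
Click 2 (2,1) count=2: revealed 1 new [(2,1)] -> total=2
Click 3 (5,1) count=0: revealed 11 new [(2,0) (2,2) (3,0) (3,1) (3,2) (4,0) (4,1) (4,2) (5,0) (5,1) (5,2)] -> total=13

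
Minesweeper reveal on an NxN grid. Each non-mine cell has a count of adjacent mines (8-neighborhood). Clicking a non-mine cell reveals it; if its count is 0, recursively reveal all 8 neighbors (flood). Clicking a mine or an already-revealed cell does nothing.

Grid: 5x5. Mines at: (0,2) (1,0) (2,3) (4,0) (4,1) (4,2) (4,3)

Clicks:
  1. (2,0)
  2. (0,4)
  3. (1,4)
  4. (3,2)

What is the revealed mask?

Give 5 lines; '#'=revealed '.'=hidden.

Answer: ...##
...##
#....
..#..
.....

Derivation:
Click 1 (2,0) count=1: revealed 1 new [(2,0)] -> total=1
Click 2 (0,4) count=0: revealed 4 new [(0,3) (0,4) (1,3) (1,4)] -> total=5
Click 3 (1,4) count=1: revealed 0 new [(none)] -> total=5
Click 4 (3,2) count=4: revealed 1 new [(3,2)] -> total=6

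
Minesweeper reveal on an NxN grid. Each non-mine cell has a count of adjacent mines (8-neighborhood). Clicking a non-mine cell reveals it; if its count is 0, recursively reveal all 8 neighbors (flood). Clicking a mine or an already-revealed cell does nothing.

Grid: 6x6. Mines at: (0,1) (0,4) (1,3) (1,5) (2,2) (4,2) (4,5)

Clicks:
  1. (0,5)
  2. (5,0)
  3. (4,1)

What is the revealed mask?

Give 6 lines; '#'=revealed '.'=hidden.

Answer: .....#
##....
##....
##....
##....
##....

Derivation:
Click 1 (0,5) count=2: revealed 1 new [(0,5)] -> total=1
Click 2 (5,0) count=0: revealed 10 new [(1,0) (1,1) (2,0) (2,1) (3,0) (3,1) (4,0) (4,1) (5,0) (5,1)] -> total=11
Click 3 (4,1) count=1: revealed 0 new [(none)] -> total=11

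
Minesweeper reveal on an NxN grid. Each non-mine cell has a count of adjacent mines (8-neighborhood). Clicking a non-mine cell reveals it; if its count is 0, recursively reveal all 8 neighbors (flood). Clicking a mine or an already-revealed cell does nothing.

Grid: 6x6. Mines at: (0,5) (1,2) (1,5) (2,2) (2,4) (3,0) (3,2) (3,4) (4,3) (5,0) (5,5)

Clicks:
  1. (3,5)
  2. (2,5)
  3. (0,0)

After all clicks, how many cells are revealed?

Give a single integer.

Answer: 8

Derivation:
Click 1 (3,5) count=2: revealed 1 new [(3,5)] -> total=1
Click 2 (2,5) count=3: revealed 1 new [(2,5)] -> total=2
Click 3 (0,0) count=0: revealed 6 new [(0,0) (0,1) (1,0) (1,1) (2,0) (2,1)] -> total=8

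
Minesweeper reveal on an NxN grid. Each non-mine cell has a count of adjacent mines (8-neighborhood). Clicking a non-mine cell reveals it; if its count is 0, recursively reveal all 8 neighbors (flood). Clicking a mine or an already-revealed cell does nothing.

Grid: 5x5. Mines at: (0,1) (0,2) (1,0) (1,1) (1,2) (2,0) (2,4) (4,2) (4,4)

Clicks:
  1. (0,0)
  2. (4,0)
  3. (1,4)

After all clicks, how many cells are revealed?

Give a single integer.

Click 1 (0,0) count=3: revealed 1 new [(0,0)] -> total=1
Click 2 (4,0) count=0: revealed 4 new [(3,0) (3,1) (4,0) (4,1)] -> total=5
Click 3 (1,4) count=1: revealed 1 new [(1,4)] -> total=6

Answer: 6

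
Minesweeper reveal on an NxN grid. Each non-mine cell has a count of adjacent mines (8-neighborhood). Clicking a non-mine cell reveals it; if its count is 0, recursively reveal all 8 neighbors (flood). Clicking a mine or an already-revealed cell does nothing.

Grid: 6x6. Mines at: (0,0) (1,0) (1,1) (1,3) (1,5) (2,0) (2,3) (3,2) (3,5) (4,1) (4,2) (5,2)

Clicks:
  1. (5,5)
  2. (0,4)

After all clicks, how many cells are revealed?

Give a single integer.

Click 1 (5,5) count=0: revealed 6 new [(4,3) (4,4) (4,5) (5,3) (5,4) (5,5)] -> total=6
Click 2 (0,4) count=2: revealed 1 new [(0,4)] -> total=7

Answer: 7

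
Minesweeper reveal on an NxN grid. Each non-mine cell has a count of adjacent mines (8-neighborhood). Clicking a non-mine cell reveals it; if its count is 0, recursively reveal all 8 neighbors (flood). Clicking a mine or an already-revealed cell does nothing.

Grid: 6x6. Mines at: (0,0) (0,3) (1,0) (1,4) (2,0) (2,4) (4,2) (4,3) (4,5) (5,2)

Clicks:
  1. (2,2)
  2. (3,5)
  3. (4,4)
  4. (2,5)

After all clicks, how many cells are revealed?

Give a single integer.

Answer: 12

Derivation:
Click 1 (2,2) count=0: revealed 9 new [(1,1) (1,2) (1,3) (2,1) (2,2) (2,3) (3,1) (3,2) (3,3)] -> total=9
Click 2 (3,5) count=2: revealed 1 new [(3,5)] -> total=10
Click 3 (4,4) count=2: revealed 1 new [(4,4)] -> total=11
Click 4 (2,5) count=2: revealed 1 new [(2,5)] -> total=12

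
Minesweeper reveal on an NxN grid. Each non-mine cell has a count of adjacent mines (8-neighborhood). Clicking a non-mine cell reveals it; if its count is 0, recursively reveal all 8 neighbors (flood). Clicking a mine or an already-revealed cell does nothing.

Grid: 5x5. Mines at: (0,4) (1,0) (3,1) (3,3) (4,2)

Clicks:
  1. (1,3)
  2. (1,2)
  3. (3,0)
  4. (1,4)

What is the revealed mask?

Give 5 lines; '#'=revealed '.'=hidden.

Click 1 (1,3) count=1: revealed 1 new [(1,3)] -> total=1
Click 2 (1,2) count=0: revealed 8 new [(0,1) (0,2) (0,3) (1,1) (1,2) (2,1) (2,2) (2,3)] -> total=9
Click 3 (3,0) count=1: revealed 1 new [(3,0)] -> total=10
Click 4 (1,4) count=1: revealed 1 new [(1,4)] -> total=11

Answer: .###.
.####
.###.
#....
.....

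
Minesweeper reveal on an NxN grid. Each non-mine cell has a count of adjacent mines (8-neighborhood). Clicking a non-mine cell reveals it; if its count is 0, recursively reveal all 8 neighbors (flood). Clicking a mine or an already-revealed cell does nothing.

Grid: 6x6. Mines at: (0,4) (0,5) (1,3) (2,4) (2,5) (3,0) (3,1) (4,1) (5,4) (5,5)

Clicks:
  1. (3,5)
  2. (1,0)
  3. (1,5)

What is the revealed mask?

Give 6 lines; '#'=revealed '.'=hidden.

Click 1 (3,5) count=2: revealed 1 new [(3,5)] -> total=1
Click 2 (1,0) count=0: revealed 9 new [(0,0) (0,1) (0,2) (1,0) (1,1) (1,2) (2,0) (2,1) (2,2)] -> total=10
Click 3 (1,5) count=4: revealed 1 new [(1,5)] -> total=11

Answer: ###...
###..#
###...
.....#
......
......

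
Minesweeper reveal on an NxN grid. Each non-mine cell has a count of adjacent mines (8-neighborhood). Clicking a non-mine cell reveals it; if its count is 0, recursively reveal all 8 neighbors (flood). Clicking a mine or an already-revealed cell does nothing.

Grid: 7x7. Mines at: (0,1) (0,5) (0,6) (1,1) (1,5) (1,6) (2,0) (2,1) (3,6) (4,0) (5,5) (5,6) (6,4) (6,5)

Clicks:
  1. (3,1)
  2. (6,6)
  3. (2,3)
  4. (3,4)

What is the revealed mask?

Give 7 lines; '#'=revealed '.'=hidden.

Answer: ..###..
..###..
..####.
.#####.
.#####.
#####..
####..#

Derivation:
Click 1 (3,1) count=3: revealed 1 new [(3,1)] -> total=1
Click 2 (6,6) count=3: revealed 1 new [(6,6)] -> total=2
Click 3 (2,3) count=0: revealed 28 new [(0,2) (0,3) (0,4) (1,2) (1,3) (1,4) (2,2) (2,3) (2,4) (2,5) (3,2) (3,3) (3,4) (3,5) (4,1) (4,2) (4,3) (4,4) (4,5) (5,0) (5,1) (5,2) (5,3) (5,4) (6,0) (6,1) (6,2) (6,3)] -> total=30
Click 4 (3,4) count=0: revealed 0 new [(none)] -> total=30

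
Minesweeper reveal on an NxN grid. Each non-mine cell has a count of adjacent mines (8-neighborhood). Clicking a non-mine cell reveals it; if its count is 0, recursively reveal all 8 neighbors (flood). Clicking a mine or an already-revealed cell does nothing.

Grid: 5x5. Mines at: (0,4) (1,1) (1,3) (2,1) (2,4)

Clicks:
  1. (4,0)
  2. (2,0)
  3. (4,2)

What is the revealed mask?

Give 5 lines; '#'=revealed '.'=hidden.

Answer: .....
.....
#....
#####
#####

Derivation:
Click 1 (4,0) count=0: revealed 10 new [(3,0) (3,1) (3,2) (3,3) (3,4) (4,0) (4,1) (4,2) (4,3) (4,4)] -> total=10
Click 2 (2,0) count=2: revealed 1 new [(2,0)] -> total=11
Click 3 (4,2) count=0: revealed 0 new [(none)] -> total=11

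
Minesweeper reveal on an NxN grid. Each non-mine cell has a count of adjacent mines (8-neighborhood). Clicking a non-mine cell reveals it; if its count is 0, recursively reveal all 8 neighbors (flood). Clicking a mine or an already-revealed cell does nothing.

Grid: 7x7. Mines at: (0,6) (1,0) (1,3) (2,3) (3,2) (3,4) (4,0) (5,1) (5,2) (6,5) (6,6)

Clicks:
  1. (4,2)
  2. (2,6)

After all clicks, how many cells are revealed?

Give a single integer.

Click 1 (4,2) count=3: revealed 1 new [(4,2)] -> total=1
Click 2 (2,6) count=0: revealed 10 new [(1,5) (1,6) (2,5) (2,6) (3,5) (3,6) (4,5) (4,6) (5,5) (5,6)] -> total=11

Answer: 11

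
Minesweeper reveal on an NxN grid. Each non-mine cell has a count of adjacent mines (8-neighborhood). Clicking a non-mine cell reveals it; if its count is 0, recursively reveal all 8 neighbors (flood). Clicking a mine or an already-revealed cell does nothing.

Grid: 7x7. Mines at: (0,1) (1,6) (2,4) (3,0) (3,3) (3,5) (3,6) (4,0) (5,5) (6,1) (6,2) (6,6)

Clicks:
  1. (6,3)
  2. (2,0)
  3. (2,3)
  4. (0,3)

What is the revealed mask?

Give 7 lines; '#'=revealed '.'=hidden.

Click 1 (6,3) count=1: revealed 1 new [(6,3)] -> total=1
Click 2 (2,0) count=1: revealed 1 new [(2,0)] -> total=2
Click 3 (2,3) count=2: revealed 1 new [(2,3)] -> total=3
Click 4 (0,3) count=0: revealed 8 new [(0,2) (0,3) (0,4) (0,5) (1,2) (1,3) (1,4) (1,5)] -> total=11

Answer: ..####.
..####.
#..#...
.......
.......
.......
...#...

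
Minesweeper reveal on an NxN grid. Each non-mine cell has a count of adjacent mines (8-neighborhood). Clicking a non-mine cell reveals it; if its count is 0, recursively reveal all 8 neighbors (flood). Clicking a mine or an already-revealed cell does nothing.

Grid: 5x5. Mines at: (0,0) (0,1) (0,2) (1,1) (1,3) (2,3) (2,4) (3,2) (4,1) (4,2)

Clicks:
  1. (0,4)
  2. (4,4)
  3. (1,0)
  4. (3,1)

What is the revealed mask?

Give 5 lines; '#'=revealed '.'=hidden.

Answer: ....#
#....
.....
.#.##
...##

Derivation:
Click 1 (0,4) count=1: revealed 1 new [(0,4)] -> total=1
Click 2 (4,4) count=0: revealed 4 new [(3,3) (3,4) (4,3) (4,4)] -> total=5
Click 3 (1,0) count=3: revealed 1 new [(1,0)] -> total=6
Click 4 (3,1) count=3: revealed 1 new [(3,1)] -> total=7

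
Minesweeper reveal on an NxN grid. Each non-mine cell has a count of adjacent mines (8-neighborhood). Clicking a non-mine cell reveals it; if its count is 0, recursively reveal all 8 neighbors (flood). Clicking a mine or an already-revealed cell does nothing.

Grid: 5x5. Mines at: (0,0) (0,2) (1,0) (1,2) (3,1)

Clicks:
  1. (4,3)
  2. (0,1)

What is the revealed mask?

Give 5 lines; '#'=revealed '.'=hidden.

Click 1 (4,3) count=0: revealed 13 new [(0,3) (0,4) (1,3) (1,4) (2,2) (2,3) (2,4) (3,2) (3,3) (3,4) (4,2) (4,3) (4,4)] -> total=13
Click 2 (0,1) count=4: revealed 1 new [(0,1)] -> total=14

Answer: .#.##
...##
..###
..###
..###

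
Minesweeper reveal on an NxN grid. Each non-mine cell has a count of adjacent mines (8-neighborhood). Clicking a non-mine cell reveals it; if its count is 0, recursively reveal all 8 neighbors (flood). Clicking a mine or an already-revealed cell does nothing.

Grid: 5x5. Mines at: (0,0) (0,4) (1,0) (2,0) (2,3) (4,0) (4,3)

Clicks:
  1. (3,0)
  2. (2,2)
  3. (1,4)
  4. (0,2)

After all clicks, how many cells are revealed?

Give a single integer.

Answer: 9

Derivation:
Click 1 (3,0) count=2: revealed 1 new [(3,0)] -> total=1
Click 2 (2,2) count=1: revealed 1 new [(2,2)] -> total=2
Click 3 (1,4) count=2: revealed 1 new [(1,4)] -> total=3
Click 4 (0,2) count=0: revealed 6 new [(0,1) (0,2) (0,3) (1,1) (1,2) (1,3)] -> total=9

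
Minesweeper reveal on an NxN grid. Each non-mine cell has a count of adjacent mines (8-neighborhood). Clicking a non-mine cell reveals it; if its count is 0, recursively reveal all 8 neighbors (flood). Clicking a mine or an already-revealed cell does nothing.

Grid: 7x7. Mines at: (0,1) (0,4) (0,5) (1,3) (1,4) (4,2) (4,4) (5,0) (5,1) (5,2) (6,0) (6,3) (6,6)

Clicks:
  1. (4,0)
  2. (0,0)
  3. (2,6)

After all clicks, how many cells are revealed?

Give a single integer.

Answer: 12

Derivation:
Click 1 (4,0) count=2: revealed 1 new [(4,0)] -> total=1
Click 2 (0,0) count=1: revealed 1 new [(0,0)] -> total=2
Click 3 (2,6) count=0: revealed 10 new [(1,5) (1,6) (2,5) (2,6) (3,5) (3,6) (4,5) (4,6) (5,5) (5,6)] -> total=12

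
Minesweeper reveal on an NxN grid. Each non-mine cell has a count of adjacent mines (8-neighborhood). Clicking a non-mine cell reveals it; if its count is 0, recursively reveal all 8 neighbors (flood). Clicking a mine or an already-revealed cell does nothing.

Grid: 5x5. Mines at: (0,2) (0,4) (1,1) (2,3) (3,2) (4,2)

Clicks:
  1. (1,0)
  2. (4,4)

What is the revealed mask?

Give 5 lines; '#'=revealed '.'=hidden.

Answer: .....
#....
.....
...##
...##

Derivation:
Click 1 (1,0) count=1: revealed 1 new [(1,0)] -> total=1
Click 2 (4,4) count=0: revealed 4 new [(3,3) (3,4) (4,3) (4,4)] -> total=5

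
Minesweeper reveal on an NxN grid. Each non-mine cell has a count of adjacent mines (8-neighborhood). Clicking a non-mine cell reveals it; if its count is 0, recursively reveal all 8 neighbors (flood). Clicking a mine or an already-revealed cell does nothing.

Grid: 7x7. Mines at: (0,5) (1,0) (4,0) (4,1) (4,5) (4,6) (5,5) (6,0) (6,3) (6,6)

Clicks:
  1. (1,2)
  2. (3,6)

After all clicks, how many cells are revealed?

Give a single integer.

Answer: 28

Derivation:
Click 1 (1,2) count=0: revealed 28 new [(0,1) (0,2) (0,3) (0,4) (1,1) (1,2) (1,3) (1,4) (1,5) (1,6) (2,1) (2,2) (2,3) (2,4) (2,5) (2,6) (3,1) (3,2) (3,3) (3,4) (3,5) (3,6) (4,2) (4,3) (4,4) (5,2) (5,3) (5,4)] -> total=28
Click 2 (3,6) count=2: revealed 0 new [(none)] -> total=28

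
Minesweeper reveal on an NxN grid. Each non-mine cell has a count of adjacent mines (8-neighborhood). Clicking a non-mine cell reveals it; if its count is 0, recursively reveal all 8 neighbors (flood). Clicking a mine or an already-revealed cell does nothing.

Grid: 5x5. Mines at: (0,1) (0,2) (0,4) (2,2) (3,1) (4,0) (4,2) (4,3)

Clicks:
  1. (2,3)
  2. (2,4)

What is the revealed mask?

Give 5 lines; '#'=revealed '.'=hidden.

Click 1 (2,3) count=1: revealed 1 new [(2,3)] -> total=1
Click 2 (2,4) count=0: revealed 5 new [(1,3) (1,4) (2,4) (3,3) (3,4)] -> total=6

Answer: .....
...##
...##
...##
.....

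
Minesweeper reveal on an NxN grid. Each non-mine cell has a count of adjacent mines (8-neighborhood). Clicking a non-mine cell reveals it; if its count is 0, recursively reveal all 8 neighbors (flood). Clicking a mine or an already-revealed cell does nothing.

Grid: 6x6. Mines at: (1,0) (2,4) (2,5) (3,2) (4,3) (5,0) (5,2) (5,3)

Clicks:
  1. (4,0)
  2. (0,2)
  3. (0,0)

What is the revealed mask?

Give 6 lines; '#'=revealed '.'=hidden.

Answer: ######
.#####
.###..
......
#.....
......

Derivation:
Click 1 (4,0) count=1: revealed 1 new [(4,0)] -> total=1
Click 2 (0,2) count=0: revealed 13 new [(0,1) (0,2) (0,3) (0,4) (0,5) (1,1) (1,2) (1,3) (1,4) (1,5) (2,1) (2,2) (2,3)] -> total=14
Click 3 (0,0) count=1: revealed 1 new [(0,0)] -> total=15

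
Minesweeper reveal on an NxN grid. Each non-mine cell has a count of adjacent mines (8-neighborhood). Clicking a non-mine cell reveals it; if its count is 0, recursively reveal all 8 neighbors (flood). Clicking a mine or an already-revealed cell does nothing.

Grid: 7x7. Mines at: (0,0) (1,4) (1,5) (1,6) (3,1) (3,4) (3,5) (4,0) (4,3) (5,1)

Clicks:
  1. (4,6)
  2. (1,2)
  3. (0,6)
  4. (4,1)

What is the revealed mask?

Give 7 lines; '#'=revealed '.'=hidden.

Click 1 (4,6) count=1: revealed 1 new [(4,6)] -> total=1
Click 2 (1,2) count=0: revealed 9 new [(0,1) (0,2) (0,3) (1,1) (1,2) (1,3) (2,1) (2,2) (2,3)] -> total=10
Click 3 (0,6) count=2: revealed 1 new [(0,6)] -> total=11
Click 4 (4,1) count=3: revealed 1 new [(4,1)] -> total=12

Answer: .###..#
.###...
.###...
.......
.#....#
.......
.......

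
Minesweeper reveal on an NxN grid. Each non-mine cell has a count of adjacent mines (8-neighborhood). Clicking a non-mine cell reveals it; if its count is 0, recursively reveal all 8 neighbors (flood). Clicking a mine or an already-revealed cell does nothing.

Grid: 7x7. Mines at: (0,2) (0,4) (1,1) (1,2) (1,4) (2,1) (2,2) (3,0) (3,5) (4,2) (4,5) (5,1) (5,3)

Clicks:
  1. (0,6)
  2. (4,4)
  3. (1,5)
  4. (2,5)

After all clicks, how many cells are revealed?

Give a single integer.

Answer: 7

Derivation:
Click 1 (0,6) count=0: revealed 6 new [(0,5) (0,6) (1,5) (1,6) (2,5) (2,6)] -> total=6
Click 2 (4,4) count=3: revealed 1 new [(4,4)] -> total=7
Click 3 (1,5) count=2: revealed 0 new [(none)] -> total=7
Click 4 (2,5) count=2: revealed 0 new [(none)] -> total=7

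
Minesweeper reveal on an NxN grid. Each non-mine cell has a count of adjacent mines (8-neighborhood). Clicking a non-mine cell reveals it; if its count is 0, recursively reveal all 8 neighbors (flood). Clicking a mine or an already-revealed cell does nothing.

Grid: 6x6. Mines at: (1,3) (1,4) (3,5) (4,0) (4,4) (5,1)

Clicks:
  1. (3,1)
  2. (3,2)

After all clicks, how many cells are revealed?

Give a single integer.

Answer: 17

Derivation:
Click 1 (3,1) count=1: revealed 1 new [(3,1)] -> total=1
Click 2 (3,2) count=0: revealed 16 new [(0,0) (0,1) (0,2) (1,0) (1,1) (1,2) (2,0) (2,1) (2,2) (2,3) (3,0) (3,2) (3,3) (4,1) (4,2) (4,3)] -> total=17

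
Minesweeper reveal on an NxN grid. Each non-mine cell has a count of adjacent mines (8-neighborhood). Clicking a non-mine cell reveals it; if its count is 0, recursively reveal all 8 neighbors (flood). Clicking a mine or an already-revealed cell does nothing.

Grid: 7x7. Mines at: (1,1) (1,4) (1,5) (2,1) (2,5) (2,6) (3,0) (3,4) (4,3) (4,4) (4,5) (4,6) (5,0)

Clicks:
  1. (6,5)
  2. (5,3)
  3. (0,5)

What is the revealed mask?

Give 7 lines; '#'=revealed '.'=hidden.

Click 1 (6,5) count=0: revealed 12 new [(5,1) (5,2) (5,3) (5,4) (5,5) (5,6) (6,1) (6,2) (6,3) (6,4) (6,5) (6,6)] -> total=12
Click 2 (5,3) count=2: revealed 0 new [(none)] -> total=12
Click 3 (0,5) count=2: revealed 1 new [(0,5)] -> total=13

Answer: .....#.
.......
.......
.......
.......
.######
.######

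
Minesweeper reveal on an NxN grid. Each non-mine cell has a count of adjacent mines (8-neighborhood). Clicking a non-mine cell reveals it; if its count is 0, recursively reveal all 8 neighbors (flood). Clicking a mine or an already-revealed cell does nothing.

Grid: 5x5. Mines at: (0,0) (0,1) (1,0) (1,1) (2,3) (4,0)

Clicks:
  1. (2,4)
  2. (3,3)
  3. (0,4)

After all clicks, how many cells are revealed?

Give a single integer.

Answer: 8

Derivation:
Click 1 (2,4) count=1: revealed 1 new [(2,4)] -> total=1
Click 2 (3,3) count=1: revealed 1 new [(3,3)] -> total=2
Click 3 (0,4) count=0: revealed 6 new [(0,2) (0,3) (0,4) (1,2) (1,3) (1,4)] -> total=8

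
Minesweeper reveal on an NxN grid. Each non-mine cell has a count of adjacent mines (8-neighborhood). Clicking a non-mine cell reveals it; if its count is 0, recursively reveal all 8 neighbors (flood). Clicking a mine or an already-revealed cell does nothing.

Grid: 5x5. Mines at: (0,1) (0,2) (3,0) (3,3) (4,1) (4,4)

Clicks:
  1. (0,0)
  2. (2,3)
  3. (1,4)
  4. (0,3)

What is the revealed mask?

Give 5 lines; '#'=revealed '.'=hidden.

Click 1 (0,0) count=1: revealed 1 new [(0,0)] -> total=1
Click 2 (2,3) count=1: revealed 1 new [(2,3)] -> total=2
Click 3 (1,4) count=0: revealed 5 new [(0,3) (0,4) (1,3) (1,4) (2,4)] -> total=7
Click 4 (0,3) count=1: revealed 0 new [(none)] -> total=7

Answer: #..##
...##
...##
.....
.....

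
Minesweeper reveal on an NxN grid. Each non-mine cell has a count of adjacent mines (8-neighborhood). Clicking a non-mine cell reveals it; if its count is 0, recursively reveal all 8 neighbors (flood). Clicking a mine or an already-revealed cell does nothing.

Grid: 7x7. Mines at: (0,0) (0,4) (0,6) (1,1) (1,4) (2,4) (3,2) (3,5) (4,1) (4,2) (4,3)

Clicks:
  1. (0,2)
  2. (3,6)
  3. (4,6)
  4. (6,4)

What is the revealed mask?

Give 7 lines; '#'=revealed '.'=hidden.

Answer: ..#....
.......
.......
......#
....###
#######
#######

Derivation:
Click 1 (0,2) count=1: revealed 1 new [(0,2)] -> total=1
Click 2 (3,6) count=1: revealed 1 new [(3,6)] -> total=2
Click 3 (4,6) count=1: revealed 1 new [(4,6)] -> total=3
Click 4 (6,4) count=0: revealed 16 new [(4,4) (4,5) (5,0) (5,1) (5,2) (5,3) (5,4) (5,5) (5,6) (6,0) (6,1) (6,2) (6,3) (6,4) (6,5) (6,6)] -> total=19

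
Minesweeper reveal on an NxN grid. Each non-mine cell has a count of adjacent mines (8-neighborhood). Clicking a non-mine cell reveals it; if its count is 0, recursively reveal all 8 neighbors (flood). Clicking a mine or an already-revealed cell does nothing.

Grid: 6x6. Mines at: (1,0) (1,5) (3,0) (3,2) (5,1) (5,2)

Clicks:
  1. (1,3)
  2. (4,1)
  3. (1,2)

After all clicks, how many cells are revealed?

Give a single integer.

Click 1 (1,3) count=0: revealed 12 new [(0,1) (0,2) (0,3) (0,4) (1,1) (1,2) (1,3) (1,4) (2,1) (2,2) (2,3) (2,4)] -> total=12
Click 2 (4,1) count=4: revealed 1 new [(4,1)] -> total=13
Click 3 (1,2) count=0: revealed 0 new [(none)] -> total=13

Answer: 13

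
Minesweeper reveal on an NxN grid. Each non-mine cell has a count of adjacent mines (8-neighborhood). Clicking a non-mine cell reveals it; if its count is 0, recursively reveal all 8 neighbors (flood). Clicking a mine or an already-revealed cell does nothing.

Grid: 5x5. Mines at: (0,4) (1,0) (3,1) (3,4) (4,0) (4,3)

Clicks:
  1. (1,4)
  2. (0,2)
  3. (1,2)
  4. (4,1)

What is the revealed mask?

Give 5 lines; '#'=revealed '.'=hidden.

Click 1 (1,4) count=1: revealed 1 new [(1,4)] -> total=1
Click 2 (0,2) count=0: revealed 9 new [(0,1) (0,2) (0,3) (1,1) (1,2) (1,3) (2,1) (2,2) (2,3)] -> total=10
Click 3 (1,2) count=0: revealed 0 new [(none)] -> total=10
Click 4 (4,1) count=2: revealed 1 new [(4,1)] -> total=11

Answer: .###.
.####
.###.
.....
.#...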